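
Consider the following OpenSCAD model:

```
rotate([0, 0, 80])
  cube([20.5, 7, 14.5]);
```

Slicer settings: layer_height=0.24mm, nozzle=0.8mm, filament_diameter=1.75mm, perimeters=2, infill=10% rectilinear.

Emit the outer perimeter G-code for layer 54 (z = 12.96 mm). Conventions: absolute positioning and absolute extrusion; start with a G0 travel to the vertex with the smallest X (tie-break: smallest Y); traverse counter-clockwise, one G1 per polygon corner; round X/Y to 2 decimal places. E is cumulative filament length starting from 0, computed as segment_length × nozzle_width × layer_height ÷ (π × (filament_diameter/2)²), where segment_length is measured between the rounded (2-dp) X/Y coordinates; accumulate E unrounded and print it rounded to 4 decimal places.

At z = 12.96 mm: the cube (footprint 20.5×7) is included at this height; (rotated 80° about Z; rotation is an isometry so areas/perimeters/island counts are preserved). The outline is a single polygon with 4 vertices. Extrusion per mm of travel: 0.8 × 0.24 / (π × 0.875²) = 0.079824. Accumulating E over each segment gives final E = 4.3892.

G0 X-6.89 Y1.22 Z12.96
G1 X0.00 Y0.00 E0.5585
G1 X3.56 Y20.19 E2.1951
G1 X-3.33 Y21.40 E2.7535
G1 X-6.89 Y1.22 E4.3892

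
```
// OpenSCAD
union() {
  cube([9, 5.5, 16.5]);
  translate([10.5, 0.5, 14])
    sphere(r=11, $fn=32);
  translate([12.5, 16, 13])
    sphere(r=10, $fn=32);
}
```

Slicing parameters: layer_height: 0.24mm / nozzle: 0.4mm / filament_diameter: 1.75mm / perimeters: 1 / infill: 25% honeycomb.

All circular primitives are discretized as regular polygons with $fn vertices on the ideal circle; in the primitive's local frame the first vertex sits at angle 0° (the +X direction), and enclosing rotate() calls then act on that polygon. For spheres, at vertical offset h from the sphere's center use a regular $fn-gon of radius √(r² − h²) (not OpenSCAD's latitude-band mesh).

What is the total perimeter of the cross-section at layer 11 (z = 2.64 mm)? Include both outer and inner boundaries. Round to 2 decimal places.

At z = 2.64 mm: the cube (footprint 9×5.5) is included at this height (perimeter 29.00 mm); the sphere at (10.5, 0.5) is absent (|z−center|=11.360 > r=11); the sphere at (12.5, 16) is absent (|z−center|=10.360 > r=10); Combining (union): only the 9×5.5 cube is present, so the union is just that shape — boundary = 29.00 mm. Overall, the cross-section is a single solid region. Total boundary length (outer) = 29.00 mm.

29.00 mm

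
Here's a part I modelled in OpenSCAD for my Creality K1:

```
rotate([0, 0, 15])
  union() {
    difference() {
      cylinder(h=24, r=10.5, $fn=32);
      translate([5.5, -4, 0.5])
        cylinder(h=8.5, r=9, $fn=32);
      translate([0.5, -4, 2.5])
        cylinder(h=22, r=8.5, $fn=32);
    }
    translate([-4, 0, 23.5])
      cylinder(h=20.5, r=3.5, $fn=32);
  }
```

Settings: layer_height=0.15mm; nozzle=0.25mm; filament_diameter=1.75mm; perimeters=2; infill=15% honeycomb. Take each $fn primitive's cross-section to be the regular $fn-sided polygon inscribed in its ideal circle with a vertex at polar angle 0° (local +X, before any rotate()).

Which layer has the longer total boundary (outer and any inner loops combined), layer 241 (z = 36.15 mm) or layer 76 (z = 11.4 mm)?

Layer 241 (z = 36.15): the cylinder does not reach this height (z outside [0, 24]); the cylinder at (5.5, -4) is absent (z outside [0.5, 9]); the cylinder at (0.5, -4) is absent (z outside [2.5, 24.5]); After the difference (first − rest): the first operand is absent here, so nothing remains; the r=3.5 cylinder at (-4, 0) contributes a regular 32-gon of circumradius 3.5 (perimeter = 2·32·3.500·sin(180°/32) = 21.96 mm); Taking the union: only the r=3.5 cylinder at (-4, 0) is present, so the union is just that shape — boundary = 21.96 mm; (whole slice rotated 15° about Z — lengths, areas and connectivity unchanged). So its perimeter = 21.96 mm. Layer 76 (z = 11.4): the r=10.5 cylinder contributes a regular 32-gon of circumradius 10.5 (perimeter = 2·32·10.500·sin(180°/32) = 65.87 mm); the cylinder at (5.5, -4) is absent (z outside [0.5, 9]); the r=8.5 cylinder at (0.5, -4) gives a regular 32-gon of circumradius 8.5 (constant along its height) (perimeter = 2·32·8.500·sin(180°/32) = 53.32 mm); Taking the first minus the rest: starting from the r=10.5 cylinder, the r=8.5 cylinder at (0.5, -4) partially overlaps it — only the 199.33 mm² overlap (of its 225.52 mm²) is removed, clipping the outline — boundary = 79.58 mm; the cylinder at (-4, 0) is not intersected at this z (z outside [23.5, 44]); Taking the union: only the result so far is present, so the union is just that shape — boundary = 79.58 mm; (whole slice rotated 15° about Z — lengths, areas and connectivity unchanged). So its perimeter = 79.58 mm. Layer 76 is larger (79.58 vs 21.96 mm).

layer 76 (z = 11.4 mm)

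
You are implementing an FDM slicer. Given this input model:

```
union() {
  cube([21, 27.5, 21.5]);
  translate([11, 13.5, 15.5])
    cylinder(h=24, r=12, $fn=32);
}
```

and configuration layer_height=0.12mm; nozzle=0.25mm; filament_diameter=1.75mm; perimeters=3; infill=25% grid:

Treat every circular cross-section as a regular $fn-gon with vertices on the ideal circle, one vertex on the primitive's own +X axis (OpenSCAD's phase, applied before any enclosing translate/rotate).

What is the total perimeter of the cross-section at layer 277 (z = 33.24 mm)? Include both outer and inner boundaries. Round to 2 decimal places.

75.28 mm

At z = 33.24 mm: the cube does not reach this height (z outside [0, 21.5]); the cylinder at (11, 13.5): section is a regular 32-gon, circumradius r=12 (perimeter = 2·32·12.000·sin(180°/32) = 75.28 mm); Combining (union): only the r=12 cylinder at (11, 13.5) is present, so the union is just that shape — boundary = 75.28 mm. Overall, the cross-section is a single solid region. Total boundary length (outer) = 75.28 mm.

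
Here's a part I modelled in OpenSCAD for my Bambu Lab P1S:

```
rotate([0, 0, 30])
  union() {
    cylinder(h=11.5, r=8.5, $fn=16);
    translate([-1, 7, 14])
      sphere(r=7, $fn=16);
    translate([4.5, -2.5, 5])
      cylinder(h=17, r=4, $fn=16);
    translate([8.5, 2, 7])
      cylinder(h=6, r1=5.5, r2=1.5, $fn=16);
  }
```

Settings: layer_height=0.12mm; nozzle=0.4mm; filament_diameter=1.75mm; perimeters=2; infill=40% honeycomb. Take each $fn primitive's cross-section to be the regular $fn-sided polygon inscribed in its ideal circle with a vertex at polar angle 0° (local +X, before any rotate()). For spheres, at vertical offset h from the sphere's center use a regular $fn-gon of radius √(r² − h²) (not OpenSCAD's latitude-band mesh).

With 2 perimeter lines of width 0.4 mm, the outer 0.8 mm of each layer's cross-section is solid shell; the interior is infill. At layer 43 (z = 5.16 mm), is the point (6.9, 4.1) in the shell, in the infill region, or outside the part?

At z = 5.16 mm: the r=8.5 cylinder gives a regular 16-gon of circumradius 8.5 (constant along its height); the sphere at (-1, 7) is absent (|z−center|=8.840 > r=7); the r=4 cylinder at (4.5, -2.5) gives a regular 16-gon of circumradius 4 (constant along its height); the cone at (8.5, 2) is absent (z outside [7, 13]); Taking the union: the regions partially overlap (shared area 46.19 mm²), so overlapping operands fuse into one piece — 1 connected region; (whole slice rotated 30° about Z — lengths, areas and connectivity unchanged). Overall, the cross-section is a single solid region. Undo the 30° rotation: the query point maps to (8.026, 0.101) in the un-rotated model frame. The nearest boundary edge runs (7.85, 3.25)→(8.50, 0.00); distance from the point to it = 0.45 mm. The point is inside the cross-section, 0.45 mm from the nearest boundary — within the 0.8 mm shell band (2 × 0.4).

shell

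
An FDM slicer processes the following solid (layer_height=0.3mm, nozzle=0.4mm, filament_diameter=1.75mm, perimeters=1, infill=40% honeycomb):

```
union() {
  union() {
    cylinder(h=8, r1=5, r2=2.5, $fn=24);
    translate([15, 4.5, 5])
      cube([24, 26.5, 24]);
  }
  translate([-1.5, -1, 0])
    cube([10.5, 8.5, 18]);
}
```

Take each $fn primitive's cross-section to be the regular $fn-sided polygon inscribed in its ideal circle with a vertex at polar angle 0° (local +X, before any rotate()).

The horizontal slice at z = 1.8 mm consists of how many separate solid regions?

At z = 1.8 mm: the cone: at t=0.225 of its height the radius interpolates to r₁+(r₂−r₁)t = 4.438, giving a regular 24-gon of that circumradius; the cube at (15, 4.5) does not reach this height (z outside [5, 29]); Merging all regions: only the cone is present, so the union is just that shape — 1 connected region; the 10.5×8.5 cube at (-1.5, -1) contributes its full rectangle; Taking the union: the regions partially overlap (shared area 27.65 mm²), so overlapping operands fuse into one piece — 1 connected region. The result has 1 disconnected region.

1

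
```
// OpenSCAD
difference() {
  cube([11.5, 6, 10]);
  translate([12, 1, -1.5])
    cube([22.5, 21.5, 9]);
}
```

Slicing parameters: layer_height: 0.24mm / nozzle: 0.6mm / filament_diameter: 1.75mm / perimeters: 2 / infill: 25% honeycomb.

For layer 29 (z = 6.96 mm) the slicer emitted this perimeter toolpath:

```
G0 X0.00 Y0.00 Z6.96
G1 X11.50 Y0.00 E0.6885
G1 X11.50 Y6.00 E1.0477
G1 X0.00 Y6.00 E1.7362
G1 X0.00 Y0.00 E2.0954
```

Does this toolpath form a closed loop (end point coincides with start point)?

yes

Start point (G0): (0.00, 0.00). End point (last G1): the path returns to the start — closed.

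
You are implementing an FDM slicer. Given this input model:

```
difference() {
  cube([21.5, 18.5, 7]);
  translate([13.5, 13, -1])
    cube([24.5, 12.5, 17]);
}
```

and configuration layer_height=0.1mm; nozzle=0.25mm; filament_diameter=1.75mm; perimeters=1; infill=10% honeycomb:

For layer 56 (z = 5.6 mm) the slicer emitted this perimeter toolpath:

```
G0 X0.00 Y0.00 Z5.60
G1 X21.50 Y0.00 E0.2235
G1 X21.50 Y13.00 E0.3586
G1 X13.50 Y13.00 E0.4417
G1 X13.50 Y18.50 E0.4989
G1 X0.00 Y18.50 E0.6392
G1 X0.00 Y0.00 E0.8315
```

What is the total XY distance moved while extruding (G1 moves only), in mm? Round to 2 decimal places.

Sum the Euclidean lengths of each G1 segment: total = 80.00 mm.

80.00 mm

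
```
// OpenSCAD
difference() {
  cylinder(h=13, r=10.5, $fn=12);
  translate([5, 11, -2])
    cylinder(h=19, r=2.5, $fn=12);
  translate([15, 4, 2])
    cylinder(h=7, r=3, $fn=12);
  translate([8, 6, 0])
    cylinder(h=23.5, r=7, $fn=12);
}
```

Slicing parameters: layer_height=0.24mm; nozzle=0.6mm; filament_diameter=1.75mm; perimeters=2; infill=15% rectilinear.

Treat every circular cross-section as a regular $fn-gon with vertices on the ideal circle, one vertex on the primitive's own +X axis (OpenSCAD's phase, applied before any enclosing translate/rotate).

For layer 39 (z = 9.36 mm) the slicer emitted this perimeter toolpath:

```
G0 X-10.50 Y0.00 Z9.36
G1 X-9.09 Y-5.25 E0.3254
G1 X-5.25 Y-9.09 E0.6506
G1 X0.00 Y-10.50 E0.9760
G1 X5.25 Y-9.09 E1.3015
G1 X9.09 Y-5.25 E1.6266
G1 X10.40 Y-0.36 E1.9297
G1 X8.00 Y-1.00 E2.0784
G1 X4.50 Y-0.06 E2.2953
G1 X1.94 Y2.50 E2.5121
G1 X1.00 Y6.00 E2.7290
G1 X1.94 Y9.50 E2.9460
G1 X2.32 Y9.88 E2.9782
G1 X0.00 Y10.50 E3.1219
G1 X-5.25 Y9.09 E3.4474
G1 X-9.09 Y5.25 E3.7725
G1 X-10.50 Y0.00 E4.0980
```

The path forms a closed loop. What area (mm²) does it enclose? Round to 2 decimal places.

264.25 mm²

Apply the shoelace formula to the sequence of (X, Y) vertices; enclosed area = 264.25 mm².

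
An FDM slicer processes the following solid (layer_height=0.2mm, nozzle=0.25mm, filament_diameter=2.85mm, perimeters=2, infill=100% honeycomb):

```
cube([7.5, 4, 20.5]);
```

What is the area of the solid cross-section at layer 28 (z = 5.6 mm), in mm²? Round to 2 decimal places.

At z = 5.6 mm: the cube (footprint 7.5×4) is included at this height (area 30.00 mm²). Overall, the cross-section is a single solid region. Net area = 30.00 mm².

30.00 mm²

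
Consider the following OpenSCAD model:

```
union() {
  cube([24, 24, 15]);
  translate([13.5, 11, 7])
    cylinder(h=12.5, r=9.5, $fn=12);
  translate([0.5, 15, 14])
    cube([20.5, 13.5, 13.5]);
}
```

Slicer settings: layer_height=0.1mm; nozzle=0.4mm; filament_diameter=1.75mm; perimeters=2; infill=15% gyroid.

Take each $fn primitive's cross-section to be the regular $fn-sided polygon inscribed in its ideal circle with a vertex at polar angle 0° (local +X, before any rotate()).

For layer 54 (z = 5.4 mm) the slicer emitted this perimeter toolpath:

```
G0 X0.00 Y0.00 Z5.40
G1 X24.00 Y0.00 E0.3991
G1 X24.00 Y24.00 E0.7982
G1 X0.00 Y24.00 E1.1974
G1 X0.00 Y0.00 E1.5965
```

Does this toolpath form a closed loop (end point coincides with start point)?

yes

Start point (G0): (0.00, 0.00). End point (last G1): the path returns to the start — closed.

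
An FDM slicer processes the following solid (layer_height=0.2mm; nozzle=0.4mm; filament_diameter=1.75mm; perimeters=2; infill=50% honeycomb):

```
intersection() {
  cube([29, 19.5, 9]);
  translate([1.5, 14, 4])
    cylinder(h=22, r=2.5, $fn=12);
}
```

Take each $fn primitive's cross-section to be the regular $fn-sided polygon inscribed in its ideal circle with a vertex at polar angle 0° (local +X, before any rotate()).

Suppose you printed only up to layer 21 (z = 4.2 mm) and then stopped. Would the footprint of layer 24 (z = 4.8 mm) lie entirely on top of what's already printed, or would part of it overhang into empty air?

Compare the two slices. At z = 4.2: the cube is present — its section is the full 29×19.5 rectangle (area 565.50 mm²); the r=2.5 cylinder at (1.5, 14) contributes a regular 12-gon of circumradius 2.5 (area = (12/2)·2.500²·sin(360°/12) = 18.75 mm²); Keeping only the common overlap: the r=2.5 cylinder at (1.5, 14) partially overlaps the 29×19.5 cube; clipping to the common part keeps 16.23 mm² — area = 16.23 mm². At z = 4.8: the 29×19.5 cube contributes its full rectangle (area 565.50 mm²); the cylinder at (1.5, 14): section is a regular 12-gon, circumradius r=2.5 (area = (12/2)·2.500²·sin(360°/12) = 18.75 mm²); Keeping only the common overlap: the r=2.5 cylinder at (1.5, 14) partially overlaps the 29×19.5 cube; clipping to the common part keeps 16.23 mm² — area = 16.23 mm². Checking containment: the cross-section at z = 4.8 is a subset of the cross-section at z = 4.2.

entirely on top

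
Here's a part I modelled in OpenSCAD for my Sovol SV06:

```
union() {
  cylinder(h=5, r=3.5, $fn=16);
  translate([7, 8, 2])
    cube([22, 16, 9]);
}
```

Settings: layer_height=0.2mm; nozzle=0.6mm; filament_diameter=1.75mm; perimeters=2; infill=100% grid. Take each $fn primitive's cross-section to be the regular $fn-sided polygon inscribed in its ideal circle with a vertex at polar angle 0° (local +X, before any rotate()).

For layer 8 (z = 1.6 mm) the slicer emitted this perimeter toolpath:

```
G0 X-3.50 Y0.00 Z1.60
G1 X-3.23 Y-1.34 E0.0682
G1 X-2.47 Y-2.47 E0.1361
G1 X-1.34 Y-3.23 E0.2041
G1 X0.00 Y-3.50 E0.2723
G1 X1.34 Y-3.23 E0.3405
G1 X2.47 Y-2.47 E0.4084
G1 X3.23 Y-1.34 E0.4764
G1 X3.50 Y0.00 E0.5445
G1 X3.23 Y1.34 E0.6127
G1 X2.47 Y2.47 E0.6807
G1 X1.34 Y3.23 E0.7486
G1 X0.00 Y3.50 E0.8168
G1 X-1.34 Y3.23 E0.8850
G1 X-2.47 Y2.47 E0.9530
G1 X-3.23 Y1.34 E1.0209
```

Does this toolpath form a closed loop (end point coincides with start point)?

no

Start point (G0): (-3.50, 0.00). End point (last G1): the path does not return to the start — open.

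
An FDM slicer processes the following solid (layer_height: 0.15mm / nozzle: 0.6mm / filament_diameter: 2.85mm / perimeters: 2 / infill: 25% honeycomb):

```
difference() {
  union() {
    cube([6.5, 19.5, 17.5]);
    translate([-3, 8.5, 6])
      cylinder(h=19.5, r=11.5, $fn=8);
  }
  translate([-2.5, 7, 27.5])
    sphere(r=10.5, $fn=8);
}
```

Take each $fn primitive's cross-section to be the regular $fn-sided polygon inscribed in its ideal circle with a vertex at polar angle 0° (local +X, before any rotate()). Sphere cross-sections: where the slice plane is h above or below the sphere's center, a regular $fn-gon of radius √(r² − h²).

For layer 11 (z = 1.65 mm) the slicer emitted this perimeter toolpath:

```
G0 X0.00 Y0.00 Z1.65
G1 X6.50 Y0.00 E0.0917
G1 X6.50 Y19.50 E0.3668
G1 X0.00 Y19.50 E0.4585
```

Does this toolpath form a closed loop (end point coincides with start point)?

Start point (G0): (0.00, 0.00). End point (last G1): the path does not return to the start — open.

no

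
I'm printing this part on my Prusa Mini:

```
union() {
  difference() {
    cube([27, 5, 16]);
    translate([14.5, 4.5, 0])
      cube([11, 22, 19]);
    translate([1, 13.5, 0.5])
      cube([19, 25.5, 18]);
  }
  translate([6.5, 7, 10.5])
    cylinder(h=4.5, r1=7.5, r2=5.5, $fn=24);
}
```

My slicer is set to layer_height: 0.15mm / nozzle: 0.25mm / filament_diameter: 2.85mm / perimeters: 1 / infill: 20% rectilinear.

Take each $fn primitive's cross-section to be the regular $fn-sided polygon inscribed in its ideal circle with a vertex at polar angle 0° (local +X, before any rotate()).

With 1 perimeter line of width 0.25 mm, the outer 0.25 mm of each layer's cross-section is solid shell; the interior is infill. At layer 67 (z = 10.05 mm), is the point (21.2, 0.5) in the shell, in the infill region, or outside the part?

At z = 10.05 mm: the 27×5 cube contributes its full rectangle; the cube at (14.5, 4.5) (footprint 11×22) is included at this height; the cube at (1, 13.5) is present — its section is the full 19×25.5 rectangle; Taking the first minus the rest: starting from the 27×5 cube, the 11×22 cube at (14.5, 4.5) partially overlaps it — only the 5.50 mm² overlap (of its 242.00 mm²) is removed, clipping the outline; the 19×25.5 cube at (1, 13.5) misses the remaining region (no effect) — 1 connected region; the cone at (6.5, 7) is absent (z outside [10.5, 15]); Combining (union): only the result so far is present, so the union is just that shape — 1 connected region. Overall, the cross-section is a single solid region. The nearest boundary edge runs (27.00, 0.00)→(0.00, 0.00); distance from the point to it = 0.50 mm. The point is inside the cross-section and 0.50 mm from the nearest boundary — more than the 0.25 mm shell width (1 × 0.25), so it's in the infill interior.

infill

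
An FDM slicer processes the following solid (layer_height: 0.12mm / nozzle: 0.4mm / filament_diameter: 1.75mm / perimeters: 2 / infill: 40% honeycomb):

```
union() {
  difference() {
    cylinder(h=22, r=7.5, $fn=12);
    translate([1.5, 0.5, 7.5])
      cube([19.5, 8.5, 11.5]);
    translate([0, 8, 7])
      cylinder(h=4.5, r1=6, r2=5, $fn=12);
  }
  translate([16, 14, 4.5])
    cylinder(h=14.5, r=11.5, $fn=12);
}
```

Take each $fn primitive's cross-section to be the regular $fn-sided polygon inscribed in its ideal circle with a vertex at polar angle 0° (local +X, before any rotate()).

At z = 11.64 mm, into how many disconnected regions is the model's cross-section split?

At z = 11.64 mm: the cylinder: section is a regular 12-gon, circumradius r=7.5; the cube at (1.5, 0.5) is present — its section is the full 19.5×8.5 rectangle; the cone at (0, 8) is not intersected at this z (z outside [7, 11.5]); Taking the first minus the rest: starting from the r=7.5 cylinder, the 19.5×8.5 cube at (1.5, 0.5) partially overlaps it — only the 28.27 mm² overlap (of its 165.75 mm²) is removed, clipping the outline — 1 connected region; the r=11.5 cylinder at (16, 14) contributes a regular 12-gon of circumradius 11.5; Combining (union): the 2 present regions are separate (no shared area or edge), so areas and boundary lengths simply add and each stays a separate island — 2 connected regions. The result has 2 disconnected regions.

2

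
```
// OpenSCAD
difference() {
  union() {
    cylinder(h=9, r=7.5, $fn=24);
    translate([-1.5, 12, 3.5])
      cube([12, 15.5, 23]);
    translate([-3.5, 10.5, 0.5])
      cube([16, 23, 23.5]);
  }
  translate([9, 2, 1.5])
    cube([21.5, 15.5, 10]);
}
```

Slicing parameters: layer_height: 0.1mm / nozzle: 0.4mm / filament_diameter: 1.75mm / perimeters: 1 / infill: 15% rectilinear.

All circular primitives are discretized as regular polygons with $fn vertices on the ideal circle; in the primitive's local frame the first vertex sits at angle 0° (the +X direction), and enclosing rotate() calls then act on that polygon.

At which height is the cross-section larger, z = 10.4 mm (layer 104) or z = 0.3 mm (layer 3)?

Layer 104 (z = 10.4): the cylinder is not intersected at this z (z outside [0, 9]); the cube at (-1.5, 12) is present — its section is the full 12×15.5 rectangle (area 186.00 mm²); the cube at (-3.5, 10.5) is present — its section is the full 16×23 rectangle (area 368.00 mm²); Taking the union: the 12×15.5 cube at (-1.5, 12) lies entirely inside the 16×23 cube at (-3.5, 10.5), so the union is just the 16×23 cube at (-3.5, 10.5) — area = 368.00 mm²; the 21.5×15.5 cube at (9, 2) contributes its full rectangle (area 333.25 mm²); Subtracting the remaining from the first: starting from that combined region (368.00 mm²), the 21.5×15.5 cube at (9, 2) partially overlaps it — only the 24.50 mm² overlap (of its 333.25 mm²) is removed, clipping the outline — area = 343.50 mm². So its area = 343.50 mm². Layer 3 (z = 0.3): the cylinder: section is a regular 24-gon, circumradius r=7.5 (area = (24/2)·7.500²·sin(360°/24) = 174.70 mm²); the cube at (-1.5, 12) is not intersected at this z (z outside [3.5, 26.5]); the cube at (-3.5, 10.5) is not intersected at this z (z outside [0.5, 24]); Merging all regions: only the r=7.5 cylinder is present, so the union is just that shape — area = 174.70 mm²; the cube at (9, 2) is absent (z outside [1.5, 11.5]); After the difference (first − rest): none of the subtracted shapes is present at this height, so the result so far is unchanged — area = 174.70 mm². So its area = 174.70 mm². Layer 104 is larger (343.50 vs 174.70 mm²).

layer 104 (z = 10.4 mm)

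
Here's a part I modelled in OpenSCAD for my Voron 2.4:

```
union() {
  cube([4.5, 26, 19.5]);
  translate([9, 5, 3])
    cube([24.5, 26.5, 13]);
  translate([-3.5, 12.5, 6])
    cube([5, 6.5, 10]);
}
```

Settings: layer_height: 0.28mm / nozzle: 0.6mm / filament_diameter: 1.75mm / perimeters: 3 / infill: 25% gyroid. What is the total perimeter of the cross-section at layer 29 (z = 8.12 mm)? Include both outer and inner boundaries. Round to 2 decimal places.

At z = 8.12 mm: the cube is present — its section is the full 4.5×26 rectangle (perimeter 61.00 mm); the cube at (9, 5) (footprint 24.5×26.5) is included at this height (perimeter 102.00 mm); the cube at (-3.5, 12.5) is present — its section is the full 5×6.5 rectangle (perimeter 23.00 mm); Taking the union: the regions partially overlap (shared area 9.75 mm²), so the edge portions inside another operand are dropped and the merged outline is re-measured after clipping — boundary = 170.00 mm. Overall, the cross-section has 2 separate islands. Total boundary length (outer) = 170.00 mm.

170.00 mm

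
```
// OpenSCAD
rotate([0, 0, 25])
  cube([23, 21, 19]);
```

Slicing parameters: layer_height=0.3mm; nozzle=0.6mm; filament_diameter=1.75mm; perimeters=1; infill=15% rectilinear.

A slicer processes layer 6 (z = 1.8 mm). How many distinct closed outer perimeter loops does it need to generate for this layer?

1

At z = 1.8 mm: the 23×21 cube contributes its full rectangle; (rotated 25° about Z; rotation is an isometry so areas/perimeters/island counts are preserved). The result has 1 disconnected region.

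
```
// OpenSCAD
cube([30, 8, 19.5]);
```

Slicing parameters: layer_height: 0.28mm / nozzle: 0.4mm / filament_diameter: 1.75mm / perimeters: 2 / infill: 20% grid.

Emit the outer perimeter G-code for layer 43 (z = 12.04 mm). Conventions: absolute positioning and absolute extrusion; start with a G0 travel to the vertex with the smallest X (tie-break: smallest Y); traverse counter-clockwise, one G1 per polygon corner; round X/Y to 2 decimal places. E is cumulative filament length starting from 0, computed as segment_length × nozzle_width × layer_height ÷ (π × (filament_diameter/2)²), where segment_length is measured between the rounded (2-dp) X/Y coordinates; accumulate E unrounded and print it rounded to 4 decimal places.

G0 X0.00 Y0.00 Z12.04
G1 X30.00 Y0.00 E1.3969
G1 X30.00 Y8.00 E1.7694
G1 X0.00 Y8.00 E3.1664
G1 X0.00 Y0.00 E3.5389

At z = 12.04 mm: the cube (footprint 30×8) is included at this height. The outline is a single polygon with 4 vertices. Extrusion per mm of travel: 0.4 × 0.28 / (π × 0.875²) = 0.046564. Accumulating E over each segment gives final E = 3.5389.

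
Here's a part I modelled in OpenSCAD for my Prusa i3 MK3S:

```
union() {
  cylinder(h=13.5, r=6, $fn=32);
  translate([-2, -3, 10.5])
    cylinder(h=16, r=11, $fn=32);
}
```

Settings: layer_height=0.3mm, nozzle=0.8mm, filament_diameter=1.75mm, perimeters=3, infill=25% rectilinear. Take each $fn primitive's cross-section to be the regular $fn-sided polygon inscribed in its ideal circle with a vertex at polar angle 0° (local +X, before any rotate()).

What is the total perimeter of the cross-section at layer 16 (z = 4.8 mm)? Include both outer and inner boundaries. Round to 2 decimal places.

37.64 mm

At z = 4.8 mm: the r=6 cylinder contributes a regular 32-gon of circumradius 6 (perimeter = 2·32·6.000·sin(180°/32) = 37.64 mm); the cylinder at (-2, -3) is not intersected at this z (z outside [10.5, 26.5]); Taking the union: only the r=6 cylinder is present, so the union is just that shape — boundary = 37.64 mm. Overall, the cross-section is a single solid region. Total boundary length (outer) = 37.64 mm.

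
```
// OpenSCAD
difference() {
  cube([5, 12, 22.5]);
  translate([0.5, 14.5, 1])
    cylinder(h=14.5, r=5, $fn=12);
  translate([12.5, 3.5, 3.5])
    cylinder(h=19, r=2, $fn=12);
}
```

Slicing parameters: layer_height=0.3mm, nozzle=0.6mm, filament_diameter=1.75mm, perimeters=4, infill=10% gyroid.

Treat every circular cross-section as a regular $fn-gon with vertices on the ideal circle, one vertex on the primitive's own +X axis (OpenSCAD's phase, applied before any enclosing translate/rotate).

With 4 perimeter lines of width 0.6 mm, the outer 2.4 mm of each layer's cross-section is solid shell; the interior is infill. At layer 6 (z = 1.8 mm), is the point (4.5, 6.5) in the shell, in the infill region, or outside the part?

shell

At z = 1.8 mm: the 5×12 cube contributes its full rectangle; the cylinder at (0.5, 14.5): section is a regular 12-gon, circumradius r=5; the cylinder at (12.5, 3.5) does not reach this height (z outside [3.5, 22.5]); Subtracting the remaining from the first: starting from the 5×12 cube, the r=5 cylinder at (0.5, 14.5) partially overlaps it — only the 8.30 mm² overlap (of its 75.00 mm²) is removed, clipping the outline — 1 connected region. Overall, the cross-section is a single solid region. The nearest boundary edge runs (5.00, 12.00)→(5.00, 0.00); distance from the point to it = 0.50 mm. The point is inside the cross-section, 0.50 mm from the nearest boundary — within the 2.4 mm shell band (4 × 0.6).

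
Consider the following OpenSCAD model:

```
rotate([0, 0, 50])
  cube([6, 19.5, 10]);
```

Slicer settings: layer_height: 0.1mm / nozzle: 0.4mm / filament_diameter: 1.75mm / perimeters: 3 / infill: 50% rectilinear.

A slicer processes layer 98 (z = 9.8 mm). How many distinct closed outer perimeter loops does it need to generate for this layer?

1

At z = 9.8 mm: the 6×19.5 cube contributes its full rectangle; (rotated 50° about Z; rotation is an isometry so areas/perimeters/island counts are preserved). The result has 1 disconnected region.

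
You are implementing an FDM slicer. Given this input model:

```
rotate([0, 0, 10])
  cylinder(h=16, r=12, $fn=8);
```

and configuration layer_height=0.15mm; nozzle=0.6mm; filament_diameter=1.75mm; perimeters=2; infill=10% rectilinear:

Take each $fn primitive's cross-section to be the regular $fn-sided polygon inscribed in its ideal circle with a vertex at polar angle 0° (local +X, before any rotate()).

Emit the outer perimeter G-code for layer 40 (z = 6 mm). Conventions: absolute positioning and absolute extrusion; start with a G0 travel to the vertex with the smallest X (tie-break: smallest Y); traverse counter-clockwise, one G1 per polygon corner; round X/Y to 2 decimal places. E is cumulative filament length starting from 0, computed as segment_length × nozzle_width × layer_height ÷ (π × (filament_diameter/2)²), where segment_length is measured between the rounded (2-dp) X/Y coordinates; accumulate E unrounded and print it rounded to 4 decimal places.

G0 X-11.82 Y-2.08 Z6.00
G1 X-6.88 Y-9.83 E0.3439
G1 X2.08 Y-11.82 E0.6873
G1 X9.83 Y-6.88 E1.0312
G1 X11.82 Y2.08 E1.3746
G1 X6.88 Y9.83 E1.7185
G1 X-2.08 Y11.82 E2.0620
G1 X-9.83 Y6.88 E2.4058
G1 X-11.82 Y-2.08 E2.7493

At z = 6 mm: the cylinder: section is a regular 8-gon, circumradius r=12; (whole slice rotated 10° about Z — lengths, areas and connectivity unchanged). The outline is a single polygon with 8 vertices. Extrusion per mm of travel: 0.6 × 0.15 / (π × 0.875²) = 0.037418. Accumulating E over each segment gives final E = 2.7493.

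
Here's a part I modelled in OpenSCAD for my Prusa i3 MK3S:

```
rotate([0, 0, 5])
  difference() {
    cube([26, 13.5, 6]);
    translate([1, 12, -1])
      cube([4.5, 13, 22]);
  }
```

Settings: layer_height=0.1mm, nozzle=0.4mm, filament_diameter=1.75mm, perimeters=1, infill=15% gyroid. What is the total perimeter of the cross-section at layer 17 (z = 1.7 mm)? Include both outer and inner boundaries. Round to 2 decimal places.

82.00 mm

At z = 1.7 mm: the cube is present — its section is the full 26×13.5 rectangle (perimeter 79.00 mm); the 4.5×13 cube at (1, 12) contributes its full rectangle (perimeter 35.00 mm); After the difference (first − rest): starting from the 26×13.5 cube, the 4.5×13 cube at (1, 12) partially overlaps it — only the 6.75 mm² overlap (of its 58.50 mm²) is removed, clipping the outline — boundary = 82.00 mm; (rotated 5° about Z; rotation is an isometry so areas/perimeters/island counts are preserved). Overall, the cross-section is a single solid region. Total boundary length (outer) = 82.00 mm.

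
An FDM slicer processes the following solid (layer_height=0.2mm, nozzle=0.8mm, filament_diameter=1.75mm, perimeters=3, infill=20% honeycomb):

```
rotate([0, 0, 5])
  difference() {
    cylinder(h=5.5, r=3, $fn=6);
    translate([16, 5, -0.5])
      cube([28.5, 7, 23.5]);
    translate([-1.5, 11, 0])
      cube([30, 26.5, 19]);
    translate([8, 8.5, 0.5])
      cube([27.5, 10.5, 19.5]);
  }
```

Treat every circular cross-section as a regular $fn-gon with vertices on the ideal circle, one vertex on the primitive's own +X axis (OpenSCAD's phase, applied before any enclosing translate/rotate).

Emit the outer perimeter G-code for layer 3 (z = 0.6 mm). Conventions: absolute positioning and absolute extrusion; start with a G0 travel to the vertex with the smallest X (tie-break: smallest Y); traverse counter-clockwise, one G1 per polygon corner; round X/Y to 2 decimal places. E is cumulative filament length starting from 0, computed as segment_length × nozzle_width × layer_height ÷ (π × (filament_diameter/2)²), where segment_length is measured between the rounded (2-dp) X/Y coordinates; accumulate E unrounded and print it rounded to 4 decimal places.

G0 X-2.99 Y-0.26 Z0.60
G1 X-1.27 Y-2.72 E0.1997
G1 X1.72 Y-2.46 E0.3993
G1 X2.99 Y0.26 E0.5990
G1 X1.27 Y2.72 E0.7987
G1 X-1.72 Y2.46 E0.9983
G1 X-2.99 Y-0.26 E1.1980

At z = 0.6 mm: the r=3 cylinder gives a regular 6-gon of circumradius 3 (constant along its height); the cube at (16, 5) (footprint 28.5×7) is included at this height; the cube at (-1.5, 11) (footprint 30×26.5) is included at this height; the 27.5×10.5 cube at (8, 8.5) contributes its full rectangle; Subtracting the remaining from the first: starting from the r=3 cylinder, the 28.5×7 cube at (16, 5) misses the remaining region (no effect); the 30×26.5 cube at (-1.5, 11) misses the remaining region (no effect); the 27.5×10.5 cube at (8, 8.5) misses the remaining region (no effect) — 1 connected region; (whole slice rotated 5° about Z — lengths, areas and connectivity unchanged). The outline is a single polygon with 6 vertices. Extrusion per mm of travel: 0.8 × 0.2 / (π × 0.875²) = 0.066520. Accumulating E over each segment gives final E = 1.1980.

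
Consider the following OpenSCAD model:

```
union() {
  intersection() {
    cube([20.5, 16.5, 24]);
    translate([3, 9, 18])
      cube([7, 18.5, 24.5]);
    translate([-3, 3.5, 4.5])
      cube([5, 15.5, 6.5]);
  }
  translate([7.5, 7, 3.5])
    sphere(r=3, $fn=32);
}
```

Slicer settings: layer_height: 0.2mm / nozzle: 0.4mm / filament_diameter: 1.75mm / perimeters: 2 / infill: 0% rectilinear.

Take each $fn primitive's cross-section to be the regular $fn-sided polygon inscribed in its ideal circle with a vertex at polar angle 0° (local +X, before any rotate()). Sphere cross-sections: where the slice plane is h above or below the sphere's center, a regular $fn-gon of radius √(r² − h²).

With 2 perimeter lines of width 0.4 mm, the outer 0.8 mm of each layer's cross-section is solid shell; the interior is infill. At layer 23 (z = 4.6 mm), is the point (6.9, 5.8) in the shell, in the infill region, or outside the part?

At z = 4.6 mm: the 20.5×16.5 cube contributes its full rectangle; the cube at (3, 9) is absent (z outside [18, 42.5]); the cube at (-3, 3.5) is present — its section is the full 5×15.5 rectangle; After intersecting: at least one operand is absent at this height, so nothing remains; the r=3 sphere at (7.5, 7) slices to a regular 32-gon of circumradius 2.791 (√(r²−h²) with h=1.1 from center); Merging all regions: only the r=3 sphere at (7.5, 7) is present, so the union is just that shape — 1 connected region. Overall, the cross-section is a single solid region. The nearest boundary edge runs (5.95, 4.68)→(6.43, 4.42); distance from the point to it = 1.44 mm. The point is inside the cross-section and 1.44 mm from the nearest boundary — more than the 0.8 mm shell width (2 × 0.4), so it's in the infill interior.

infill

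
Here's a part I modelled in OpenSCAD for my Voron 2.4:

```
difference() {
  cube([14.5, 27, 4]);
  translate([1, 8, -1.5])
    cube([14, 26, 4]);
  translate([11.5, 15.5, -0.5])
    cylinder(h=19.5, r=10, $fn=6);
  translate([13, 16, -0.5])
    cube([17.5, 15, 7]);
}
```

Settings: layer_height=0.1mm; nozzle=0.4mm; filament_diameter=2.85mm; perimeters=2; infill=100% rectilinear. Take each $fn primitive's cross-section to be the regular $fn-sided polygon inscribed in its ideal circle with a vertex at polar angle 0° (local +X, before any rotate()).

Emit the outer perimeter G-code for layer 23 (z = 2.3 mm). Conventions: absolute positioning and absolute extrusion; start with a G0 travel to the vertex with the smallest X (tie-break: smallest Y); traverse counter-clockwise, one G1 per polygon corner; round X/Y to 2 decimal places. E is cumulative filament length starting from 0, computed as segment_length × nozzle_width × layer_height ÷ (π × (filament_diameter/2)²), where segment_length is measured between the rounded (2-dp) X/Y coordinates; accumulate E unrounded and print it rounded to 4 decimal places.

At z = 2.3 mm: the 14.5×27 cube contributes its full rectangle; the 14×26 cube at (1, 8) contributes its full rectangle; the r=10 cylinder at (11.5, 15.5) gives a regular 6-gon of circumradius 10 (constant along its height); the 17.5×15 cube at (13, 16) contributes its full rectangle; Taking the first minus the rest: starting from the 14.5×27 cube, the 14×26 cube at (1, 8) partially overlaps it — only the 256.50 mm² overlap (of its 364.00 mm²) is removed, clipping the outline; the r=10 cylinder at (11.5, 15.5) partially overlaps it — only the 9.67 mm² overlap (of its 259.81 mm²) is removed, clipping the outline; the 17.5×15 cube at (13, 16) misses the remaining region (no effect) — 1 connected region. The outline is a single polygon with 8 vertices. Extrusion per mm of travel: 0.4 × 0.1 / (π × 1.425²) = 0.006270. Accumulating E over each segment gives final E = 0.5174.

G0 X0.00 Y0.00 Z2.30
G1 X14.50 Y0.00 E0.0909
G1 X14.50 Y6.84 E0.1338
G1 X6.50 Y6.84 E0.1840
G1 X5.83 Y8.00 E0.1924
G1 X1.00 Y8.00 E0.2227
G1 X1.00 Y27.00 E0.3418
G1 X0.00 Y27.00 E0.3481
G1 X0.00 Y0.00 E0.5174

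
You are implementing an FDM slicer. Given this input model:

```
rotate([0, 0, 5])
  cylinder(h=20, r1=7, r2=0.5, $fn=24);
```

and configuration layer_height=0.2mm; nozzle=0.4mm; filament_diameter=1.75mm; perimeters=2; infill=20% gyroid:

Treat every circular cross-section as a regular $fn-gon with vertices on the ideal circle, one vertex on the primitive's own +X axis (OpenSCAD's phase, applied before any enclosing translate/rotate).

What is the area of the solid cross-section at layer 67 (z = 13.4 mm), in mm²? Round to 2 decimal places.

At z = 13.4 mm: the cone: at t=0.670 of its height the radius interpolates to r₁+(r₂−r₁)t = 2.645, giving a regular 24-gon of that circumradius (area = (24/2)·2.645²·sin(360°/24) = 21.73 mm²); (rotated 5° about Z; rotation is an isometry so areas/perimeters/island counts are preserved). Overall, the cross-section is a single solid region. Net area = 21.73 mm².

21.73 mm²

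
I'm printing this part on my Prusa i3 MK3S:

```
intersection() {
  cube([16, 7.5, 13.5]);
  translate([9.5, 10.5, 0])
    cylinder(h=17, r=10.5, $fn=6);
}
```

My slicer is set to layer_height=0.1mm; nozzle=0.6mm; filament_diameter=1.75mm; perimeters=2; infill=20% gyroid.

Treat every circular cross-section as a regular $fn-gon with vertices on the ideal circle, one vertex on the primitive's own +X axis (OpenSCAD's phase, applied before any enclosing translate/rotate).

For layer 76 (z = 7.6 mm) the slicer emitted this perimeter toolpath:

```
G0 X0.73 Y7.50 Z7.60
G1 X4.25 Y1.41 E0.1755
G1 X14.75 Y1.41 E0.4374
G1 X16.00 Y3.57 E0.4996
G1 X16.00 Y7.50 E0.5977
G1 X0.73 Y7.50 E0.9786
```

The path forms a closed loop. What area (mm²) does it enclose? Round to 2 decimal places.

Apply the shoelace formula to the sequence of (X, Y) vertices; enclosed area = 80.93 mm².

80.93 mm²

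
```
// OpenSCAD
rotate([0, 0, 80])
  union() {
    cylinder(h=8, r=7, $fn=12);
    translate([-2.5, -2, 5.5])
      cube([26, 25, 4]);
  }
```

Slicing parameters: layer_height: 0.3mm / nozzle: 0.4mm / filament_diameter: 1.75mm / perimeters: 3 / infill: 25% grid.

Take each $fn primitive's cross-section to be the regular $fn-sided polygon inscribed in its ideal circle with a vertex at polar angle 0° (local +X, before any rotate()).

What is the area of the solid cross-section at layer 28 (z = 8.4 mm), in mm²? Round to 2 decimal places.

650.00 mm²

At z = 8.4 mm: the cylinder is not intersected at this z (z outside [0, 8]); the cube at (-2.5, -2) (footprint 26×25) is included at this height (area 650.00 mm²); Merging all regions: only the 26×25 cube at (-2.5, -2) is present, so the union is just that shape — area = 650.00 mm²; (whole slice rotated 80° about Z — lengths, areas and connectivity unchanged). Overall, the cross-section is a single solid region. Net area = 650.00 mm².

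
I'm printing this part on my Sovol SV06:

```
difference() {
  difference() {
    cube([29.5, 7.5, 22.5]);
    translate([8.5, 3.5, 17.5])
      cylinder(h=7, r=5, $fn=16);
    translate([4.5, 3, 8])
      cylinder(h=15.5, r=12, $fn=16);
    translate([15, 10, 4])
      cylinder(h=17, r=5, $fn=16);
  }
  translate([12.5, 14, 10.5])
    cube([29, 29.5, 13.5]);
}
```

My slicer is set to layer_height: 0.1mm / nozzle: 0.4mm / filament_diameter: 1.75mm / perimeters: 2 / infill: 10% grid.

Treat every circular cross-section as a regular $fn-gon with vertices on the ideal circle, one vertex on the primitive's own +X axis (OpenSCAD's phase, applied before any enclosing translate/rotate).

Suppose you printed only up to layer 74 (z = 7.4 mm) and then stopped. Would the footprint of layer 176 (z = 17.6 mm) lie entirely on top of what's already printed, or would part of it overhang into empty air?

Compare the two slices. At z = 7.4: the cube (footprint 29.5×7.5) is included at this height (area 221.25 mm²); the cylinder at (8.5, 3.5) is absent (z outside [17.5, 24.5]); the cylinder at (4.5, 3) is absent (z outside [8, 23.5]); the r=5 cylinder at (15, 10) gives a regular 16-gon of circumradius 5 (constant along its height) (area = (16/2)·5.000²·sin(360°/16) = 76.54 mm²); Subtracting the remaining from the first: starting from the 29.5×7.5 cube (221.25 mm²), the r=5 cylinder at (15, 10) partially overlaps it — only the 14.67 mm² overlap (of its 76.54 mm²) is removed, clipping the outline — area = 206.58 mm²; the cube at (12.5, 14) is absent (z outside [10.5, 24]); After the difference (first − rest): none of the subtracted shapes is present at this height, so that combined region is unchanged — area = 206.58 mm². At z = 17.6: the cube is present — its section is the full 29.5×7.5 rectangle (area 221.25 mm²); the r=5 cylinder at (8.5, 3.5) gives a regular 16-gon of circumradius 5 (constant along its height) (area = (16/2)·5.000²·sin(360°/16) = 76.54 mm²); the r=12 cylinder at (4.5, 3) contributes a regular 16-gon of circumradius 12 (area = (16/2)·12.000²·sin(360°/16) = 440.85 mm²); the r=5 cylinder at (15, 10) gives a regular 16-gon of circumradius 5 (constant along its height) (area = (16/2)·5.000²·sin(360°/16) = 76.54 mm²); Subtracting the remaining from the first: starting from the 29.5×7.5 cube (221.25 mm²), the r=5 cylinder at (8.5, 3.5) partially overlaps it — only the 65.98 mm² overlap (of its 76.54 mm²) is removed, clipping the outline; the r=12 cylinder at (4.5, 3) partially overlaps it — only the 54.86 mm² overlap (of its 440.85 mm²) is removed, clipping the outline; the r=5 cylinder at (15, 10) partially overlaps it — only the 5.32 mm² overlap (of its 76.54 mm²) is removed, clipping the outline — area = 95.09 mm²; the cube at (12.5, 14) (footprint 29×29.5) is included at this height (area 855.50 mm²); After the difference (first − rest): starting from the result so far (95.09 mm²), the 29×29.5 cube at (12.5, 14) misses the remaining region (no effect) — area = 95.09 mm². Checking containment: the cross-section at z = 17.6 is a subset of the cross-section at z = 7.4.

entirely on top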